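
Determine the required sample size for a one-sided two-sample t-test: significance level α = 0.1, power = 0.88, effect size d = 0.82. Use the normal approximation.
n = 18 per group

Sample size formula (two-sample t-test, normal approximation):
n = 2 · ((z_α + z_β) / d)²

z_α = 1.282 (for α = 0.1, one-sided)
z_β = 1.175 (for power = 0.88)
d = 0.82

n = 2 · ((1.282 + 1.175) / 0.82)²
n = 2 · (2.996)²
n ≈ 17.95
Round up to the next whole number: n = 18 per group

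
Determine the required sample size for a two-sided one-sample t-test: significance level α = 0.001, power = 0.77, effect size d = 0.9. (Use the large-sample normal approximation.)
n = 21

Sample size formula (one-sample t-test, normal approximation):
n = ((z_{α/2} + z_β) / d)²

z_{α/2} = 3.291 (for α = 0.001, two-sided)
z_β = 0.739 (for power = 0.77)
d = 0.9

n = ((3.291 + 0.739) / 0.9)²
n = (4.478)²
n ≈ 20.05
Round up to the next whole number: n = 21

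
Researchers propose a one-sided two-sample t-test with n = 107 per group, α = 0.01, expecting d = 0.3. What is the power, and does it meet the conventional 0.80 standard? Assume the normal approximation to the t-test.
Power ≈ 0.45; the study is underpowered (power < 0.80)

Power calculation (two-sample t-test, normal approximation):
z_β = d · √(n/2) - z_α
z_β = 0.3 · √(107/2) - 2.326
z_β = 0.3 · 7.314 - 2.326
z_β = -0.132

Power = Φ(z_β) = Φ(-0.132) ≈ 0.447

Effect size d = 0.3 is small by Cohen's convention (0.2/0.5/0.8).

Threshold: power ≥ 0.80 is conventionally adequate.
Power ≈ 0.45 → the study is underpowered (power < 0.80).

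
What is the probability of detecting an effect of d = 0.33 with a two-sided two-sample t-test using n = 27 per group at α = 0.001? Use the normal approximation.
Power ≈ 0.02

Power calculation (two-sample t-test, normal approximation):
z_β = d · √(n/2) - z_{α/2}
z_β = 0.33 · √(27/2) - 3.291
z_β = 0.33 · 3.674 - 3.291
z_β = -2.078

Power = Φ(z_β) = Φ(-2.078) ≈ 0.019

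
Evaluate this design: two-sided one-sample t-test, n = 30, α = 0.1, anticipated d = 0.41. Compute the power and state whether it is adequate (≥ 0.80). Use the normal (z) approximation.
Power ≈ 0.73; the study is underpowered (power < 0.80)

Power calculation (one-sample t-test, normal approximation):
z_β = d · √n - z_{α/2}
z_β = 0.41 · √30 - 1.645
z_β = 0.41 · 5.477 - 1.645
z_β = 0.601

Power = Φ(z_β) = Φ(0.601) ≈ 0.726

Effect size d = 0.41 is small by Cohen's convention (0.2/0.5/0.8).

Threshold: power ≥ 0.80 is conventionally adequate.
Power ≈ 0.73 → the study is underpowered (power < 0.80).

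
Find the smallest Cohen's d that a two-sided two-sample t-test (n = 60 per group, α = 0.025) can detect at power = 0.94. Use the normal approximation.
d ≈ 0.69

Minimum detectable effect (two-sample t-test, normal approximation):
d = (z_{α/2} + z_β) / √(n/2)
d = (2.241 + 1.555) / √(60/2)
d = 3.796 / 5.477
d ≈ 0.69

By Cohen's convention (0.2 small / 0.5 medium / 0.8 large): medium effect.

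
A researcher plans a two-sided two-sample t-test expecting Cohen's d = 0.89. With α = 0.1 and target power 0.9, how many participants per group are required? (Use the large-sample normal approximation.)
n = 22 per group

Sample size formula (two-sample t-test, normal approximation):
n = 2 · ((z_{α/2} + z_β) / d)²

z_{α/2} = 1.645 (for α = 0.1, two-sided)
z_β = 1.282 (for power = 0.9)
d = 0.89

n = 2 · ((1.645 + 1.282) / 0.89)²
n = 2 · (3.289)²
n ≈ 21.64
Round up to the next whole number: n = 22 per group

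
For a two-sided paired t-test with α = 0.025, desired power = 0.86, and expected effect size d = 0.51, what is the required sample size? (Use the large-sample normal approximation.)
n = 43 pairs

Sample size formula (paired t-test, normal approximation):
n = ((z_{α/2} + z_β) / d)²

z_{α/2} = 2.241 (for α = 0.025, two-sided)
z_β = 1.080 (for power = 0.86)
d = 0.51

n = ((2.241 + 1.080) / 0.51)²
n = (6.512)²
n ≈ 42.41
Round up to the next whole number: n = 43 pairs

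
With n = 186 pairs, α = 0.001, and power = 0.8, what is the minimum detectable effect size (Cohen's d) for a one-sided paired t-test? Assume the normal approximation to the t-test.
d ≈ 0.29

Minimum detectable effect (paired t-test, normal approximation):
d = (z_α + z_β) / √n
d = (3.090 + 0.842) / √186
d = 3.932 / 13.638
d ≈ 0.29

By Cohen's convention (0.2 small / 0.5 medium / 0.8 large): small effect.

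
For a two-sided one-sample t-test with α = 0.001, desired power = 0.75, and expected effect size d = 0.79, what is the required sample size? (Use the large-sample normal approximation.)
n = 26

Sample size formula (one-sample t-test, normal approximation):
n = ((z_{α/2} + z_β) / d)²

z_{α/2} = 3.291 (for α = 0.001, two-sided)
z_β = 0.674 (for power = 0.75)
d = 0.79

n = ((3.291 + 0.674) / 0.79)²
n = (5.019)²
n ≈ 25.19
Round up to the next whole number: n = 26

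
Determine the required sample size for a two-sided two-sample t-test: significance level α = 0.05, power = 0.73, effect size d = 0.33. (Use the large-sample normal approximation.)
n = 122 per group

Sample size formula (two-sample t-test, normal approximation):
n = 2 · ((z_{α/2} + z_β) / d)²

z_{α/2} = 1.960 (for α = 0.05, two-sided)
z_β = 0.613 (for power = 0.73)
d = 0.33

n = 2 · ((1.960 + 0.613) / 0.33)²
n = 2 · (7.797)²
n ≈ 121.59
Round up to the next whole number: n = 122 per group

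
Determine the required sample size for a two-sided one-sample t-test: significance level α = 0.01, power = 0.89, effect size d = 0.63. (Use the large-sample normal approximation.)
n = 37

Sample size formula (one-sample t-test, normal approximation):
n = ((z_{α/2} + z_β) / d)²

z_{α/2} = 2.576 (for α = 0.01, two-sided)
z_β = 1.227 (for power = 0.89)
d = 0.63

n = ((2.576 + 1.227) / 0.63)²
n = (6.037)²
n ≈ 36.45
Round up to the next whole number: n = 37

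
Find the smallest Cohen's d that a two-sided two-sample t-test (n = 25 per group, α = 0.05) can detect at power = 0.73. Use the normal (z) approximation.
d ≈ 0.73

Minimum detectable effect (two-sample t-test, normal approximation):
d = (z_{α/2} + z_β) / √(n/2)
d = (1.960 + 0.613) / √(25/2)
d = 2.573 / 3.536
d ≈ 0.73

By Cohen's convention (0.2 small / 0.5 medium / 0.8 large): medium effect.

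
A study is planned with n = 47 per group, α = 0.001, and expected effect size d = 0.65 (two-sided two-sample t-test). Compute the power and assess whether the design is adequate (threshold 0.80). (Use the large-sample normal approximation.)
Power ≈ 0.44; the study is underpowered (power < 0.80)

Power calculation (two-sample t-test, normal approximation):
z_β = d · √(n/2) - z_{α/2}
z_β = 0.65 · √(47/2) - 3.291
z_β = 0.65 · 4.848 - 3.291
z_β = -0.140

Power = Φ(z_β) = Φ(-0.140) ≈ 0.445

Effect size d = 0.65 is medium by Cohen's convention (0.2/0.5/0.8).

Threshold: power ≥ 0.80 is conventionally adequate.
Power ≈ 0.44 → the study is underpowered (power < 0.80).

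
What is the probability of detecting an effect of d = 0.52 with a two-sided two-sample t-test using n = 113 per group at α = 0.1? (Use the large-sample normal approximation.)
Power ≈ 0.99

Power calculation (two-sample t-test, normal approximation):
z_β = d · √(n/2) - z_{α/2}
z_β = 0.52 · √(113/2) - 1.645
z_β = 0.52 · 7.517 - 1.645
z_β = 2.264

Power = Φ(z_β) = Φ(2.264) ≈ 0.988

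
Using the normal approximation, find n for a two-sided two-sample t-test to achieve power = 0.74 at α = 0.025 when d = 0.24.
n = 289 per group

Sample size formula (two-sample t-test, normal approximation):
n = 2 · ((z_{α/2} + z_β) / d)²

z_{α/2} = 2.241 (for α = 0.025, two-sided)
z_β = 0.643 (for power = 0.74)
d = 0.24

n = 2 · ((2.241 + 0.643) / 0.24)²
n = 2 · (12.017)²
n ≈ 288.82
Round up to the next whole number: n = 289 per group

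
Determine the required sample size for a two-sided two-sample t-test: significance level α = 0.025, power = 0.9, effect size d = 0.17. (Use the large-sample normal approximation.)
n = 859 per group

Sample size formula (two-sample t-test, normal approximation):
n = 2 · ((z_{α/2} + z_β) / d)²

z_{α/2} = 2.241 (for α = 0.025, two-sided)
z_β = 1.282 (for power = 0.9)
d = 0.17

n = 2 · ((2.241 + 1.282) / 0.17)²
n = 2 · (20.724)²
n ≈ 858.97
Round up to the next whole number: n = 859 per group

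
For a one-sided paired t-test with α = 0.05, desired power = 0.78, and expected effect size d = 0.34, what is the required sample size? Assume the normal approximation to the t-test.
n = 51 pairs

Sample size formula (paired t-test, normal approximation):
n = ((z_α + z_β) / d)²

z_α = 1.645 (for α = 0.05, one-sided)
z_β = 0.772 (for power = 0.78)
d = 0.34

n = ((1.645 + 0.772) / 0.34)²
n = (7.109)²
n ≈ 50.54
Round up to the next whole number: n = 51 pairs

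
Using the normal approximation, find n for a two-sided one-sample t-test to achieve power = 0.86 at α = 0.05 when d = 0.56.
n = 30

Sample size formula (one-sample t-test, normal approximation):
n = ((z_{α/2} + z_β) / d)²

z_{α/2} = 1.960 (for α = 0.05, two-sided)
z_β = 1.080 (for power = 0.86)
d = 0.56

n = ((1.960 + 1.080) / 0.56)²
n = (5.429)²
n ≈ 29.47
Round up to the next whole number: n = 30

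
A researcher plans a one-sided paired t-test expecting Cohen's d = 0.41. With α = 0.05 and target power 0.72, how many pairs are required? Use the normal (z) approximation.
n = 30 pairs

Sample size formula (paired t-test, normal approximation):
n = ((z_α + z_β) / d)²

z_α = 1.645 (for α = 0.05, one-sided)
z_β = 0.583 (for power = 0.72)
d = 0.41

n = ((1.645 + 0.583) / 0.41)²
n = (5.434)²
n ≈ 29.53
Round up to the next whole number: n = 30 pairs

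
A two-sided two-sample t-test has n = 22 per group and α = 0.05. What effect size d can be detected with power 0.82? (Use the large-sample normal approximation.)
d ≈ 0.87

Minimum detectable effect (two-sample t-test, normal approximation):
d = (z_{α/2} + z_β) / √(n/2)
d = (1.960 + 0.915) / √(22/2)
d = 2.875 / 3.317
d ≈ 0.87

By Cohen's convention (0.2 small / 0.5 medium / 0.8 large): large effect.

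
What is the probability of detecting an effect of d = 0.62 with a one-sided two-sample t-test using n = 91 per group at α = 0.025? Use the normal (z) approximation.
Power ≈ 0.99

Power calculation (two-sample t-test, normal approximation):
z_β = d · √(n/2) - z_α
z_β = 0.62 · √(91/2) - 1.960
z_β = 0.62 · 6.745 - 1.960
z_β = 2.222

Power = Φ(z_β) = Φ(2.222) ≈ 0.987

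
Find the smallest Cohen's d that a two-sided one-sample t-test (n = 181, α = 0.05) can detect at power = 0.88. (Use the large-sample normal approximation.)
d ≈ 0.23

Minimum detectable effect (one-sample t-test, normal approximation):
d = (z_{α/2} + z_β) / √n
d = (1.960 + 1.175) / √181
d = 3.135 / 13.454
d ≈ 0.23

By Cohen's convention (0.2 small / 0.5 medium / 0.8 large): small effect.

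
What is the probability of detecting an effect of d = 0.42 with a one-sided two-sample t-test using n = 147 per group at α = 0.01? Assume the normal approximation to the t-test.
Power ≈ 0.90

Power calculation (two-sample t-test, normal approximation):
z_β = d · √(n/2) - z_α
z_β = 0.42 · √(147/2) - 2.326
z_β = 0.42 · 8.573 - 2.326
z_β = 1.274

Power = Φ(z_β) = Φ(1.274) ≈ 0.899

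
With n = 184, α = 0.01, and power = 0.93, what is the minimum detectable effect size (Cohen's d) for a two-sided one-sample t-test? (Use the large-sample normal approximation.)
d ≈ 0.30

Minimum detectable effect (one-sample t-test, normal approximation):
d = (z_{α/2} + z_β) / √n
d = (2.576 + 1.476) / √184
d = 4.052 / 13.565
d ≈ 0.30

By Cohen's convention (0.2 small / 0.5 medium / 0.8 large): small effect.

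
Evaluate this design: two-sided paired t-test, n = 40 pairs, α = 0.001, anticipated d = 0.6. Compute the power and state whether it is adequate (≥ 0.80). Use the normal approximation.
Power ≈ 0.69; the study is underpowered (power < 0.80)

Power calculation (paired t-test, normal approximation):
z_β = d · √n - z_{α/2}
z_β = 0.6 · √40 - 3.291
z_β = 0.6 · 6.325 - 3.291
z_β = 0.504

Power = Φ(z_β) = Φ(0.504) ≈ 0.693

Effect size d = 0.6 is medium by Cohen's convention (0.2/0.5/0.8).

Threshold: power ≥ 0.80 is conventionally adequate.
Power ≈ 0.69 → the study is underpowered (power < 0.80).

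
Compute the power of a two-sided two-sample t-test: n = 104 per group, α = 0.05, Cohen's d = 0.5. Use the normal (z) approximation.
Power ≈ 0.95

Power calculation (two-sample t-test, normal approximation):
z_β = d · √(n/2) - z_{α/2}
z_β = 0.5 · √(104/2) - 1.960
z_β = 0.5 · 7.211 - 1.960
z_β = 1.646

Power = Φ(z_β) = Φ(1.646) ≈ 0.950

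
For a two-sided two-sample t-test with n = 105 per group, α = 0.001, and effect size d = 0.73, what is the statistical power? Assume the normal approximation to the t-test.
Power ≈ 0.98

Power calculation (two-sample t-test, normal approximation):
z_β = d · √(n/2) - z_{α/2}
z_β = 0.73 · √(105/2) - 3.291
z_β = 0.73 · 7.246 - 3.291
z_β = 1.999

Power = Φ(z_β) = Φ(1.999) ≈ 0.977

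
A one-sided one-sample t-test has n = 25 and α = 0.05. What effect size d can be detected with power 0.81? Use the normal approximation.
d ≈ 0.50

Minimum detectable effect (one-sample t-test, normal approximation):
d = (z_α + z_β) / √n
d = (1.645 + 0.878) / √25
d = 2.523 / 5.000
d ≈ 0.50

By Cohen's convention (0.2 small / 0.5 medium / 0.8 large): medium effect.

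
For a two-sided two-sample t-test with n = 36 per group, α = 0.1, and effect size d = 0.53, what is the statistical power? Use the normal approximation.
Power ≈ 0.73

Power calculation (two-sample t-test, normal approximation):
z_β = d · √(n/2) - z_{α/2}
z_β = 0.53 · √(36/2) - 1.645
z_β = 0.53 · 4.243 - 1.645
z_β = 0.604

Power = Φ(z_β) = Φ(0.604) ≈ 0.727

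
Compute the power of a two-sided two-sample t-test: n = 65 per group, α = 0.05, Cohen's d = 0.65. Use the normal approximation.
Power ≈ 0.96

Power calculation (two-sample t-test, normal approximation):
z_β = d · √(n/2) - z_{α/2}
z_β = 0.65 · √(65/2) - 1.960
z_β = 0.65 · 5.701 - 1.960
z_β = 1.746

Power = Φ(z_β) = Φ(1.746) ≈ 0.960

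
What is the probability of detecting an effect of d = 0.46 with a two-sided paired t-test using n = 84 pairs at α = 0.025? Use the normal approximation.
Power ≈ 0.98

Power calculation (paired t-test, normal approximation):
z_β = d · √n - z_{α/2}
z_β = 0.46 · √84 - 2.241
z_β = 0.46 · 9.165 - 2.241
z_β = 1.975

Power = Φ(z_β) = Φ(1.975) ≈ 0.976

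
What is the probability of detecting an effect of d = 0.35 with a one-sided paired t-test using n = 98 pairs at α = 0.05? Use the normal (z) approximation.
Power ≈ 0.97

Power calculation (paired t-test, normal approximation):
z_β = d · √n - z_α
z_β = 0.35 · √98 - 1.645
z_β = 0.35 · 9.899 - 1.645
z_β = 1.820

Power = Φ(z_β) = Φ(1.820) ≈ 0.966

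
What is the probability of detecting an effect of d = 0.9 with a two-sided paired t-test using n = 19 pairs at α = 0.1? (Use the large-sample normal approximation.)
Power ≈ 0.99

Power calculation (paired t-test, normal approximation):
z_β = d · √n - z_{α/2}
z_β = 0.9 · √19 - 1.645
z_β = 0.9 · 4.359 - 1.645
z_β = 2.278

Power = Φ(z_β) = Φ(2.278) ≈ 0.989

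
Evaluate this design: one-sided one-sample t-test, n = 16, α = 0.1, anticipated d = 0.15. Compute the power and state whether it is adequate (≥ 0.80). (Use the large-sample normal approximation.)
Power ≈ 0.25; the study is underpowered (power < 0.80)

Power calculation (one-sample t-test, normal approximation):
z_β = d · √n - z_α
z_β = 0.15 · √16 - 1.282
z_β = 0.15 · 4.000 - 1.282
z_β = -0.682

Power = Φ(z_β) = Φ(-0.682) ≈ 0.248

Effect size d = 0.15 is very small by Cohen's convention (0.2/0.5/0.8).

Threshold: power ≥ 0.80 is conventionally adequate.
Power ≈ 0.25 → the study is underpowered (power < 0.80).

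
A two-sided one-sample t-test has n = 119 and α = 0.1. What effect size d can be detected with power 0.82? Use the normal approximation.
d ≈ 0.23

Minimum detectable effect (one-sample t-test, normal approximation):
d = (z_{α/2} + z_β) / √n
d = (1.645 + 0.915) / √119
d = 2.560 / 10.909
d ≈ 0.23

By Cohen's convention (0.2 small / 0.5 medium / 0.8 large): small effect.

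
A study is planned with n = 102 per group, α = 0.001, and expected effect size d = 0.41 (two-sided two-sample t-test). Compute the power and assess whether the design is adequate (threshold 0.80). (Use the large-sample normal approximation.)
Power ≈ 0.36; the study is underpowered (power < 0.80)

Power calculation (two-sample t-test, normal approximation):
z_β = d · √(n/2) - z_{α/2}
z_β = 0.41 · √(102/2) - 3.291
z_β = 0.41 · 7.141 - 3.291
z_β = -0.363

Power = Φ(z_β) = Φ(-0.363) ≈ 0.358

Effect size d = 0.41 is small by Cohen's convention (0.2/0.5/0.8).

Threshold: power ≥ 0.80 is conventionally adequate.
Power ≈ 0.36 → the study is underpowered (power < 0.80).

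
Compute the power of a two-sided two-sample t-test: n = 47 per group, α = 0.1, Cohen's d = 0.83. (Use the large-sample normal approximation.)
Power ≈ 0.99

Power calculation (two-sample t-test, normal approximation):
z_β = d · √(n/2) - z_{α/2}
z_β = 0.83 · √(47/2) - 1.645
z_β = 0.83 · 4.848 - 1.645
z_β = 2.379

Power = Φ(z_β) = Φ(2.379) ≈ 0.991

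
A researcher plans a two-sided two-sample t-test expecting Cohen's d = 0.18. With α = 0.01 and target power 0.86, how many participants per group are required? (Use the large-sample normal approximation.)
n = 826 per group

Sample size formula (two-sample t-test, normal approximation):
n = 2 · ((z_{α/2} + z_β) / d)²

z_{α/2} = 2.576 (for α = 0.01, two-sided)
z_β = 1.080 (for power = 0.86)
d = 0.18

n = 2 · ((2.576 + 1.080) / 0.18)²
n = 2 · (20.311)²
n ≈ 825.07
Round up to the next whole number: n = 826 per group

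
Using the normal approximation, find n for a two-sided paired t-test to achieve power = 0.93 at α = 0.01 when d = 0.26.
n = 243 pairs

Sample size formula (paired t-test, normal approximation):
n = ((z_{α/2} + z_β) / d)²

z_{α/2} = 2.576 (for α = 0.01, two-sided)
z_β = 1.476 (for power = 0.93)
d = 0.26

n = ((2.576 + 1.476) / 0.26)²
n = (15.585)²
n ≈ 242.89
Round up to the next whole number: n = 243 pairs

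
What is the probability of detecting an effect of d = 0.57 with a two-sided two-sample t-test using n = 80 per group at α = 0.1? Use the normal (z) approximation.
Power ≈ 0.98

Power calculation (two-sample t-test, normal approximation):
z_β = d · √(n/2) - z_{α/2}
z_β = 0.57 · √(80/2) - 1.645
z_β = 0.57 · 6.325 - 1.645
z_β = 1.960

Power = Φ(z_β) = Φ(1.960) ≈ 0.975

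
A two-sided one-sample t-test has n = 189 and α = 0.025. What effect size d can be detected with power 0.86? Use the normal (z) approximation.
d ≈ 0.24

Minimum detectable effect (one-sample t-test, normal approximation):
d = (z_{α/2} + z_β) / √n
d = (2.241 + 1.080) / √189
d = 3.322 / 13.748
d ≈ 0.24

By Cohen's convention (0.2 small / 0.5 medium / 0.8 large): small effect.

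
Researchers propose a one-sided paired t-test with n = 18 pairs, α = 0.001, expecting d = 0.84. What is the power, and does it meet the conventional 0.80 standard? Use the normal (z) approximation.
Power ≈ 0.68; the study is underpowered (power < 0.80)

Power calculation (paired t-test, normal approximation):
z_β = d · √n - z_α
z_β = 0.84 · √18 - 3.090
z_β = 0.84 · 4.243 - 3.090
z_β = 0.474

Power = Φ(z_β) = Φ(0.474) ≈ 0.682

Effect size d = 0.84 is large by Cohen's convention (0.2/0.5/0.8).

Threshold: power ≥ 0.80 is conventionally adequate.
Power ≈ 0.68 → the study is underpowered (power < 0.80).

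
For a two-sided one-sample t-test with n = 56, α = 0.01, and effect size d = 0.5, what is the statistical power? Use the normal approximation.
Power ≈ 0.88

Power calculation (one-sample t-test, normal approximation):
z_β = d · √n - z_{α/2}
z_β = 0.5 · √56 - 2.576
z_β = 0.5 · 7.483 - 2.576
z_β = 1.166

Power = Φ(z_β) = Φ(1.166) ≈ 0.878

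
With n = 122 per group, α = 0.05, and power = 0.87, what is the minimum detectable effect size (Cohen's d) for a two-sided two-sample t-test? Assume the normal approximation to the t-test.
d ≈ 0.40

Minimum detectable effect (two-sample t-test, normal approximation):
d = (z_{α/2} + z_β) / √(n/2)
d = (1.960 + 1.126) / √(122/2)
d = 3.086 / 7.810
d ≈ 0.40

By Cohen's convention (0.2 small / 0.5 medium / 0.8 large): small effect.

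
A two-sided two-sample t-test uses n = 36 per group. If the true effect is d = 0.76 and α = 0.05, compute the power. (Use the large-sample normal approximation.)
Power ≈ 0.90

Power calculation (two-sample t-test, normal approximation):
z_β = d · √(n/2) - z_{α/2}
z_β = 0.76 · √(36/2) - 1.960
z_β = 0.76 · 4.243 - 1.960
z_β = 1.264

Power = Φ(z_β) = Φ(1.264) ≈ 0.897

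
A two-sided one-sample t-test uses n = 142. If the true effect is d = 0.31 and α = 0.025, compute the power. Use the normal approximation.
Power ≈ 0.93

Power calculation (one-sample t-test, normal approximation):
z_β = d · √n - z_{α/2}
z_β = 0.31 · √142 - 2.241
z_β = 0.31 · 11.916 - 2.241
z_β = 1.453

Power = Φ(z_β) = Φ(1.453) ≈ 0.927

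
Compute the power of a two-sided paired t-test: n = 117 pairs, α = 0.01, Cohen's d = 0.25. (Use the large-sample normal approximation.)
Power ≈ 0.55

Power calculation (paired t-test, normal approximation):
z_β = d · √n - z_{α/2}
z_β = 0.25 · √117 - 2.576
z_β = 0.25 · 10.817 - 2.576
z_β = 0.128

Power = Φ(z_β) = Φ(0.128) ≈ 0.551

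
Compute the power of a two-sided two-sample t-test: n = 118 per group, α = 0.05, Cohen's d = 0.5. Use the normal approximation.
Power ≈ 0.97

Power calculation (two-sample t-test, normal approximation):
z_β = d · √(n/2) - z_{α/2}
z_β = 0.5 · √(118/2) - 1.960
z_β = 0.5 · 7.681 - 1.960
z_β = 1.881

Power = Φ(z_β) = Φ(1.881) ≈ 0.970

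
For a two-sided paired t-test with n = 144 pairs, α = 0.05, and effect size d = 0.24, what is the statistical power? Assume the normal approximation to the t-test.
Power ≈ 0.82

Power calculation (paired t-test, normal approximation):
z_β = d · √n - z_{α/2}
z_β = 0.24 · √144 - 1.960
z_β = 0.24 · 12.000 - 1.960
z_β = 0.920

Power = Φ(z_β) = Φ(0.920) ≈ 0.821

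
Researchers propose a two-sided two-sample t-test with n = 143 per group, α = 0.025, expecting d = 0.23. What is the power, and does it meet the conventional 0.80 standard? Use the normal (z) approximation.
Power ≈ 0.38; the study is underpowered (power < 0.80)

Power calculation (two-sample t-test, normal approximation):
z_β = d · √(n/2) - z_{α/2}
z_β = 0.23 · √(143/2) - 2.241
z_β = 0.23 · 8.456 - 2.241
z_β = -0.297

Power = Φ(z_β) = Φ(-0.297) ≈ 0.383

Effect size d = 0.23 is small by Cohen's convention (0.2/0.5/0.8).

Threshold: power ≥ 0.80 is conventionally adequate.
Power ≈ 0.38 → the study is underpowered (power < 0.80).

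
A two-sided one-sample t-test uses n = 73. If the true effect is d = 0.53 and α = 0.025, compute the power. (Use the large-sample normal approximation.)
Power ≈ 0.99

Power calculation (one-sample t-test, normal approximation):
z_β = d · √n - z_{α/2}
z_β = 0.53 · √73 - 2.241
z_β = 0.53 · 8.544 - 2.241
z_β = 2.287

Power = Φ(z_β) = Φ(2.287) ≈ 0.989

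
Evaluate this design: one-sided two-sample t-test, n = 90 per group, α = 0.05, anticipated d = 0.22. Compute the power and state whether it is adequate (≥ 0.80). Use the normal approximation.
Power ≈ 0.43; the study is underpowered (power < 0.80)

Power calculation (two-sample t-test, normal approximation):
z_β = d · √(n/2) - z_α
z_β = 0.22 · √(90/2) - 1.645
z_β = 0.22 · 6.708 - 1.645
z_β = -0.169

Power = Φ(z_β) = Φ(-0.169) ≈ 0.433

Effect size d = 0.22 is small by Cohen's convention (0.2/0.5/0.8).

Threshold: power ≥ 0.80 is conventionally adequate.
Power ≈ 0.43 → the study is underpowered (power < 0.80).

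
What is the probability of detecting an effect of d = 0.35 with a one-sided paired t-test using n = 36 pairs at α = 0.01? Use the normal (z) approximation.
Power ≈ 0.41

Power calculation (paired t-test, normal approximation):
z_β = d · √n - z_α
z_β = 0.35 · √36 - 2.326
z_β = 0.35 · 6.000 - 2.326
z_β = -0.226

Power = Φ(z_β) = Φ(-0.226) ≈ 0.410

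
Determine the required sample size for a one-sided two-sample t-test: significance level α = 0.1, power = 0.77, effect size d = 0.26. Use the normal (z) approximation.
n = 121 per group

Sample size formula (two-sample t-test, normal approximation):
n = 2 · ((z_α + z_β) / d)²

z_α = 1.282 (for α = 0.1, one-sided)
z_β = 0.739 (for power = 0.77)
d = 0.26

n = 2 · ((1.282 + 0.739) / 0.26)²
n = 2 · (7.773)²
n ≈ 120.84
Round up to the next whole number: n = 121 per group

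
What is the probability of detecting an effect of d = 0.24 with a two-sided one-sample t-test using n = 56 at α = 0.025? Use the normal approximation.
Power ≈ 0.33

Power calculation (one-sample t-test, normal approximation):
z_β = d · √n - z_{α/2}
z_β = 0.24 · √56 - 2.241
z_β = 0.24 · 7.483 - 2.241
z_β = -0.445

Power = Φ(z_β) = Φ(-0.445) ≈ 0.328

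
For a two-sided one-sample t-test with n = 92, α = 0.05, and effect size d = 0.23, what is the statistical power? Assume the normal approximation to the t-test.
Power ≈ 0.60

Power calculation (one-sample t-test, normal approximation):
z_β = d · √n - z_{α/2}
z_β = 0.23 · √92 - 1.960
z_β = 0.23 · 9.592 - 1.960
z_β = 0.246

Power = Φ(z_β) = Φ(0.246) ≈ 0.597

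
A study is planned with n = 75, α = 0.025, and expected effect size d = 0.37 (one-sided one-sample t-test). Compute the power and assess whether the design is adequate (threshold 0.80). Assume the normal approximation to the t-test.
Power ≈ 0.89; the study is adequately powered (power ≥ 0.80)

Power calculation (one-sample t-test, normal approximation):
z_β = d · √n - z_α
z_β = 0.37 · √75 - 1.960
z_β = 0.37 · 8.660 - 1.960
z_β = 1.244

Power = Φ(z_β) = Φ(1.244) ≈ 0.893

Effect size d = 0.37 is small by Cohen's convention (0.2/0.5/0.8).

Threshold: power ≥ 0.80 is conventionally adequate.
Power ≈ 0.89 → the study is adequately powered (power ≥ 0.80).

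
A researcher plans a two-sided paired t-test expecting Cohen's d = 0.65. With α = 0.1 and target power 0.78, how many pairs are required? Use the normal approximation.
n = 14 pairs

Sample size formula (paired t-test, normal approximation):
n = ((z_{α/2} + z_β) / d)²

z_{α/2} = 1.645 (for α = 0.1, two-sided)
z_β = 0.772 (for power = 0.78)
d = 0.65

n = ((1.645 + 0.772) / 0.65)²
n = (3.718)²
n ≈ 13.82
Round up to the next whole number: n = 14 pairs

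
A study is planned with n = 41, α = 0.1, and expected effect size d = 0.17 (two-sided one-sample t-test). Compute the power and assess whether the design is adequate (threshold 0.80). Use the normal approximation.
Power ≈ 0.29; the study is underpowered (power < 0.80)

Power calculation (one-sample t-test, normal approximation):
z_β = d · √n - z_{α/2}
z_β = 0.17 · √41 - 1.645
z_β = 0.17 · 6.403 - 1.645
z_β = -0.556

Power = Φ(z_β) = Φ(-0.556) ≈ 0.289

Effect size d = 0.17 is very small by Cohen's convention (0.2/0.5/0.8).

Threshold: power ≥ 0.80 is conventionally adequate.
Power ≈ 0.29 → the study is underpowered (power < 0.80).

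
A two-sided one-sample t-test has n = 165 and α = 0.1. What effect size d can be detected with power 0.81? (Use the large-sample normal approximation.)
d ≈ 0.20

Minimum detectable effect (one-sample t-test, normal approximation):
d = (z_{α/2} + z_β) / √n
d = (1.645 + 0.878) / √165
d = 2.523 / 12.845
d ≈ 0.20

By Cohen's convention (0.2 small / 0.5 medium / 0.8 large): small effect.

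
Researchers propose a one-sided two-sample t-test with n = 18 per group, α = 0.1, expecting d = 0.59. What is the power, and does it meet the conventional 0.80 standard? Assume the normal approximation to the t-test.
Power ≈ 0.69; the study is underpowered (power < 0.80)

Power calculation (two-sample t-test, normal approximation):
z_β = d · √(n/2) - z_α
z_β = 0.59 · √(18/2) - 1.282
z_β = 0.59 · 3.000 - 1.282
z_β = 0.488

Power = Φ(z_β) = Φ(0.488) ≈ 0.687

Effect size d = 0.59 is medium by Cohen's convention (0.2/0.5/0.8).

Threshold: power ≥ 0.80 is conventionally adequate.
Power ≈ 0.69 → the study is underpowered (power < 0.80).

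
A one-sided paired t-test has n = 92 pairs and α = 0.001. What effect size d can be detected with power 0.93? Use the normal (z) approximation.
d ≈ 0.48

Minimum detectable effect (paired t-test, normal approximation):
d = (z_α + z_β) / √n
d = (3.090 + 1.476) / √92
d = 4.566 / 9.592
d ≈ 0.48

By Cohen's convention (0.2 small / 0.5 medium / 0.8 large): small effect.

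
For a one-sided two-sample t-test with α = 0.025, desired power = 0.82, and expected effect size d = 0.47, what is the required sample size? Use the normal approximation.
n = 75 per group

Sample size formula (two-sample t-test, normal approximation):
n = 2 · ((z_α + z_β) / d)²

z_α = 1.960 (for α = 0.025, one-sided)
z_β = 0.915 (for power = 0.82)
d = 0.47

n = 2 · ((1.960 + 0.915) / 0.47)²
n = 2 · (6.117)²
n ≈ 74.84
Round up to the next whole number: n = 75 per group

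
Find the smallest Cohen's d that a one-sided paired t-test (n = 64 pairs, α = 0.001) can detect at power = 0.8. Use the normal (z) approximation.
d ≈ 0.49

Minimum detectable effect (paired t-test, normal approximation):
d = (z_α + z_β) / √n
d = (3.090 + 0.842) / √64
d = 3.932 / 8.000
d ≈ 0.49

By Cohen's convention (0.2 small / 0.5 medium / 0.8 large): small effect.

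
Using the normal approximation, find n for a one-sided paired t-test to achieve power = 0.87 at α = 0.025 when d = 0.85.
n = 14 pairs

Sample size formula (paired t-test, normal approximation):
n = ((z_α + z_β) / d)²

z_α = 1.960 (for α = 0.025, one-sided)
z_β = 1.126 (for power = 0.87)
d = 0.85

n = ((1.960 + 1.126) / 0.85)²
n = (3.631)²
n ≈ 13.18
Round up to the next whole number: n = 14 pairs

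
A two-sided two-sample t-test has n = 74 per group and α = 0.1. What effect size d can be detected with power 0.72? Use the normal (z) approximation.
d ≈ 0.37

Minimum detectable effect (two-sample t-test, normal approximation):
d = (z_{α/2} + z_β) / √(n/2)
d = (1.645 + 0.583) / √(74/2)
d = 2.228 / 6.083
d ≈ 0.37

By Cohen's convention (0.2 small / 0.5 medium / 0.8 large): small effect.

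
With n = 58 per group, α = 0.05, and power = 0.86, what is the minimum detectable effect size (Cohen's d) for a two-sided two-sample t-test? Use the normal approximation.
d ≈ 0.56

Minimum detectable effect (two-sample t-test, normal approximation):
d = (z_{α/2} + z_β) / √(n/2)
d = (1.960 + 1.080) / √(58/2)
d = 3.040 / 5.385
d ≈ 0.56

By Cohen's convention (0.2 small / 0.5 medium / 0.8 large): medium effect.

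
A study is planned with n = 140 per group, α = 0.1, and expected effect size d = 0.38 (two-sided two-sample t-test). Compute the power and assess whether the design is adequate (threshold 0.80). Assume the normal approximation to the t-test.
Power ≈ 0.94; the study is adequately powered (power ≥ 0.80)

Power calculation (two-sample t-test, normal approximation):
z_β = d · √(n/2) - z_{α/2}
z_β = 0.38 · √(140/2) - 1.645
z_β = 0.38 · 8.367 - 1.645
z_β = 1.534

Power = Φ(z_β) = Φ(1.534) ≈ 0.938

Effect size d = 0.38 is small by Cohen's convention (0.2/0.5/0.8).

Threshold: power ≥ 0.80 is conventionally adequate.
Power ≈ 0.94 → the study is adequately powered (power ≥ 0.80).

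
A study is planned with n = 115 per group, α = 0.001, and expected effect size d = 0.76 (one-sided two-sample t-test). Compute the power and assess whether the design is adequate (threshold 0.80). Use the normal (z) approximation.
Power ≈ 1.00; the study is adequately powered (power ≥ 0.80)

Power calculation (two-sample t-test, normal approximation):
z_β = d · √(n/2) - z_α
z_β = 0.76 · √(115/2) - 3.090
z_β = 0.76 · 7.583 - 3.090
z_β = 2.673

Power = Φ(z_β) = Φ(2.673) ≈ 0.996

Effect size d = 0.76 is medium by Cohen's convention (0.2/0.5/0.8).

Threshold: power ≥ 0.80 is conventionally adequate.
Power ≈ 1.00 → the study is adequately powered (power ≥ 0.80).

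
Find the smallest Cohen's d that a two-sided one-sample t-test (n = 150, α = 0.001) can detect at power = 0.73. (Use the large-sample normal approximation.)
d ≈ 0.32

Minimum detectable effect (one-sample t-test, normal approximation):
d = (z_{α/2} + z_β) / √n
d = (3.291 + 0.613) / √150
d = 3.903 / 12.247
d ≈ 0.32

By Cohen's convention (0.2 small / 0.5 medium / 0.8 large): small effect.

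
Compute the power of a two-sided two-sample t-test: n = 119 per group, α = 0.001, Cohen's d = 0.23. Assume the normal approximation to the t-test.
Power ≈ 0.06

Power calculation (two-sample t-test, normal approximation):
z_β = d · √(n/2) - z_{α/2}
z_β = 0.23 · √(119/2) - 3.291
z_β = 0.23 · 7.714 - 3.291
z_β = -1.516

Power = Φ(z_β) = Φ(-1.516) ≈ 0.065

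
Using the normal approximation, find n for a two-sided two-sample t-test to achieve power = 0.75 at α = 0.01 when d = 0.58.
n = 63 per group

Sample size formula (two-sample t-test, normal approximation):
n = 2 · ((z_{α/2} + z_β) / d)²

z_{α/2} = 2.576 (for α = 0.01, two-sided)
z_β = 0.674 (for power = 0.75)
d = 0.58

n = 2 · ((2.576 + 0.674) / 0.58)²
n = 2 · (5.603)²
n ≈ 62.79
Round up to the next whole number: n = 63 per group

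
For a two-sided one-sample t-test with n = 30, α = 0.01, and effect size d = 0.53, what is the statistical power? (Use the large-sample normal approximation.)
Power ≈ 0.63

Power calculation (one-sample t-test, normal approximation):
z_β = d · √n - z_{α/2}
z_β = 0.53 · √30 - 2.576
z_β = 0.53 · 5.477 - 2.576
z_β = 0.327

Power = Φ(z_β) = Φ(0.327) ≈ 0.628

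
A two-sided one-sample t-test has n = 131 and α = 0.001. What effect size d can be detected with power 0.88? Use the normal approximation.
d ≈ 0.39

Minimum detectable effect (one-sample t-test, normal approximation):
d = (z_{α/2} + z_β) / √n
d = (3.291 + 1.175) / √131
d = 4.466 / 11.446
d ≈ 0.39

By Cohen's convention (0.2 small / 0.5 medium / 0.8 large): small effect.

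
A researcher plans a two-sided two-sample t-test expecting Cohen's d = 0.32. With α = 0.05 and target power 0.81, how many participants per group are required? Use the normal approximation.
n = 158 per group

Sample size formula (two-sample t-test, normal approximation):
n = 2 · ((z_{α/2} + z_β) / d)²

z_{α/2} = 1.960 (for α = 0.05, two-sided)
z_β = 0.878 (for power = 0.81)
d = 0.32

n = 2 · ((1.960 + 0.878) / 0.32)²
n = 2 · (8.869)²
n ≈ 157.32
Round up to the next whole number: n = 158 per group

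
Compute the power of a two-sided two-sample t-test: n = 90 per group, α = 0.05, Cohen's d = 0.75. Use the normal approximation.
Power ≈ 1.00

Power calculation (two-sample t-test, normal approximation):
z_β = d · √(n/2) - z_{α/2}
z_β = 0.75 · √(90/2) - 1.960
z_β = 0.75 · 6.708 - 1.960
z_β = 3.071

Power = Φ(z_β) = Φ(3.071) ≈ 0.999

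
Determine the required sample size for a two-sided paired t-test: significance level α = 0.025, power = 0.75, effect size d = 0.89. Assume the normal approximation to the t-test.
n = 11 pairs

Sample size formula (paired t-test, normal approximation):
n = ((z_{α/2} + z_β) / d)²

z_{α/2} = 2.241 (for α = 0.025, two-sided)
z_β = 0.674 (for power = 0.75)
d = 0.89

n = ((2.241 + 0.674) / 0.89)²
n = (3.275)²
n ≈ 10.73
Round up to the next whole number: n = 11 pairs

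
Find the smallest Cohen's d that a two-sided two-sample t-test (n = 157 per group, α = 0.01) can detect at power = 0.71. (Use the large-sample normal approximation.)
d ≈ 0.35

Minimum detectable effect (two-sample t-test, normal approximation):
d = (z_{α/2} + z_β) / √(n/2)
d = (2.576 + 0.553) / √(157/2)
d = 3.129 / 8.860
d ≈ 0.35

By Cohen's convention (0.2 small / 0.5 medium / 0.8 large): small effect.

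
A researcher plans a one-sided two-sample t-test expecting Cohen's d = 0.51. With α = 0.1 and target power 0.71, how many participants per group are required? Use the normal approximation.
n = 26 per group

Sample size formula (two-sample t-test, normal approximation):
n = 2 · ((z_α + z_β) / d)²

z_α = 1.282 (for α = 0.1, one-sided)
z_β = 0.553 (for power = 0.71)
d = 0.51

n = 2 · ((1.282 + 0.553) / 0.51)²
n = 2 · (3.598)²
n ≈ 25.89
Round up to the next whole number: n = 26 per group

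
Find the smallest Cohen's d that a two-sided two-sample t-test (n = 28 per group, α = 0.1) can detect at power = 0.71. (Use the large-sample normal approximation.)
d ≈ 0.59

Minimum detectable effect (two-sample t-test, normal approximation):
d = (z_{α/2} + z_β) / √(n/2)
d = (1.645 + 0.553) / √(28/2)
d = 2.198 / 3.742
d ≈ 0.59

By Cohen's convention (0.2 small / 0.5 medium / 0.8 large): medium effect.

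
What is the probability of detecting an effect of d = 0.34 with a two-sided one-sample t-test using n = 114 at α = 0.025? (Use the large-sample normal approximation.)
Power ≈ 0.92

Power calculation (one-sample t-test, normal approximation):
z_β = d · √n - z_{α/2}
z_β = 0.34 · √114 - 2.241
z_β = 0.34 · 10.677 - 2.241
z_β = 1.389

Power = Φ(z_β) = Φ(1.389) ≈ 0.918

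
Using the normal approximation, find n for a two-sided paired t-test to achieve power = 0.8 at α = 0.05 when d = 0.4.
n = 50 pairs

Sample size formula (paired t-test, normal approximation):
n = ((z_{α/2} + z_β) / d)²

z_{α/2} = 1.960 (for α = 0.05, two-sided)
z_β = 0.842 (for power = 0.8)
d = 0.4

n = ((1.960 + 0.842) / 0.4)²
n = (7.005)²
n ≈ 49.07
Round up to the next whole number: n = 50 pairs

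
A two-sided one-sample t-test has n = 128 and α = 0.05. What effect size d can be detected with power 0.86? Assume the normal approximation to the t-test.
d ≈ 0.27

Minimum detectable effect (one-sample t-test, normal approximation):
d = (z_{α/2} + z_β) / √n
d = (1.960 + 1.080) / √128
d = 3.040 / 11.314
d ≈ 0.27

By Cohen's convention (0.2 small / 0.5 medium / 0.8 large): small effect.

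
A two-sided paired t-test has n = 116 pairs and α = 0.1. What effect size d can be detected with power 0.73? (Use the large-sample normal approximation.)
d ≈ 0.21

Minimum detectable effect (paired t-test, normal approximation):
d = (z_{α/2} + z_β) / √n
d = (1.645 + 0.613) / √116
d = 2.258 / 10.770
d ≈ 0.21

By Cohen's convention (0.2 small / 0.5 medium / 0.8 large): small effect.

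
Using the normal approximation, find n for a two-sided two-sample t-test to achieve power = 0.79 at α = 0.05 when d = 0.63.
n = 39 per group

Sample size formula (two-sample t-test, normal approximation):
n = 2 · ((z_{α/2} + z_β) / d)²

z_{α/2} = 1.960 (for α = 0.05, two-sided)
z_β = 0.806 (for power = 0.79)
d = 0.63

n = 2 · ((1.960 + 0.806) / 0.63)²
n = 2 · (4.390)²
n ≈ 38.54
Round up to the next whole number: n = 39 per group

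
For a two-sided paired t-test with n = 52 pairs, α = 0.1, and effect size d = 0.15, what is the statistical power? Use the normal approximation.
Power ≈ 0.29

Power calculation (paired t-test, normal approximation):
z_β = d · √n - z_{α/2}
z_β = 0.15 · √52 - 1.645
z_β = 0.15 · 7.211 - 1.645
z_β = -0.563

Power = Φ(z_β) = Φ(-0.563) ≈ 0.287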